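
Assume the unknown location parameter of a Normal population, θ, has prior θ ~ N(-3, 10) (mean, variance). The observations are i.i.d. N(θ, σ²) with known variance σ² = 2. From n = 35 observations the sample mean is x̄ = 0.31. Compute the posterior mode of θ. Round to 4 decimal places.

n = 35, x̄ = 0.31.
For a Normal prior and Normal likelihood with known variance, the posterior is Normal; its mode equals its mean, the precision-weighted average.
Prior precision 1/σ₀² = 1/10 = 0.1; data precision n/σ² = 35/2 = 17.5.
θ̂ = (0.1·(-3) + 17.5·0.31) / (0.1 + 17.5) = 5.125/17.6 = 205/704 ≈ 0.2912.

θ̂_MAP = 0.2912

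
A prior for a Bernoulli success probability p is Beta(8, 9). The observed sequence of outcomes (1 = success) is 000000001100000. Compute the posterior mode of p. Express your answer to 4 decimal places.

p̂_MAP = 0.3000

Prior: Beta(8, 9).
Data: 2 successes in 15 trials (from the sequence). The binomial likelihood contributes p^2(1−p)^13, so the posterior is Beta(8+2, 9+13) = Beta(10, 22).
For Beta(a, b) with a, b > 1 the mode is (a−1)/(a+b−2) = 9/30 ≈ 0.3000.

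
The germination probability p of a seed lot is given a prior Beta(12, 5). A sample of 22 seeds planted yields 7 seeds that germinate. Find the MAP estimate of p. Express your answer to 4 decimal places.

p̂_MAP = 0.4865

Prior: Beta(12, 5).
Data: 7 successes in 22 trials. The binomial likelihood contributes p^7(1−p)^15, so the posterior is Beta(12+7, 5+15) = Beta(19, 20).
For Beta(a, b) with a, b > 1 the mode is (a−1)/(a+b−2) = 18/37 ≈ 0.4865.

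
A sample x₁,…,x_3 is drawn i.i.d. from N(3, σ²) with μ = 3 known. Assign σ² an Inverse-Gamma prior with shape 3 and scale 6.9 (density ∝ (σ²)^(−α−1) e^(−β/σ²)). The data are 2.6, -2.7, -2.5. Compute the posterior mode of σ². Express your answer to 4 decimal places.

Sum of squared deviations about the known mean: SS = (2.6−3)² + (-2.7−3)² + (-2.5−3)² = 62.9.
The Normal likelihood contributes (σ²)^(−n/2) exp(−SS/(2σ²)), so the posterior is Inverse-Gamma(α + n/2, β + SS/2) = Inverse-Gamma(4.5, 38.35).
The mode of Inverse-Gamma(a, b) is b/(a+1) = 38.35/5.5 ≈ 6.9727.

σ̂²_MAP = 6.9727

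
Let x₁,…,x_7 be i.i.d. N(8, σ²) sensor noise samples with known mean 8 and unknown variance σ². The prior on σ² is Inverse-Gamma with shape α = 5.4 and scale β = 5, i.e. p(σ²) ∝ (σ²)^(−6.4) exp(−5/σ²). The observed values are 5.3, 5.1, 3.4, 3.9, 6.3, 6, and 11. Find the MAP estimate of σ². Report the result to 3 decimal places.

σ̂²_MAP = 4.018

Sum of squared deviations about the known mean: SS = (5.3−8)² + (5.1−8)² + (3.4−8)² + (3.9−8)² + (6.3−8)² + (6−8)² + (11−8)² = 69.56.
The Normal likelihood contributes (σ²)^(−n/2) exp(−SS/(2σ²)), so the posterior is Inverse-Gamma(α + n/2, β + SS/2) = Inverse-Gamma(8.9, 39.78).
The mode of Inverse-Gamma(a, b) is b/(a+1) = 39.78/9.9 ≈ 4.018.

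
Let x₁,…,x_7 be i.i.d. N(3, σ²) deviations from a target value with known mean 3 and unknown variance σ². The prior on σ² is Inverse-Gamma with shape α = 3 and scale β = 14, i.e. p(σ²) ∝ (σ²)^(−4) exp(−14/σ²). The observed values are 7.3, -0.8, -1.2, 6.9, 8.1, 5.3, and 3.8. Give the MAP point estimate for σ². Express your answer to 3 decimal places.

σ̂²_MAP = 8.381

Sum of squared deviations about the known mean: SS = (7.3−3)² + (-0.8−3)² + (-1.2−3)² + (6.9−3)² + (8.1−3)² + (5.3−3)² + (3.8−3)² = 97.72.
The Normal likelihood contributes (σ²)^(−n/2) exp(−SS/(2σ²)), so the posterior is Inverse-Gamma(α + n/2, β + SS/2) = Inverse-Gamma(6.5, 62.86).
The mode of Inverse-Gamma(a, b) is b/(a+1) = 62.86/7.5 ≈ 8.381.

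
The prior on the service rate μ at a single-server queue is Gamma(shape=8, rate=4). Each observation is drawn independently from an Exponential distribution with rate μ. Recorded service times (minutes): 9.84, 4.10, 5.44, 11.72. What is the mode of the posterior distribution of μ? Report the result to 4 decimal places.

The Exponential(rate=μ) likelihood is ∝ μ^n e^(−μΣtᵢ). Here n = 4 and Σtᵢ = 9.84 + 4.10 + 5.44 + 11.72 = 31.10.
Posterior ∝ μ^7e^(−4μ) · μ^4e^(−31.10μ) = μ^11e^(−35.10μ), i.e. Gamma(12, 35.10).
Mode = (a−1)/b = 11/35.10 ≈ 0.3134.

μ̂_MAP = 0.3134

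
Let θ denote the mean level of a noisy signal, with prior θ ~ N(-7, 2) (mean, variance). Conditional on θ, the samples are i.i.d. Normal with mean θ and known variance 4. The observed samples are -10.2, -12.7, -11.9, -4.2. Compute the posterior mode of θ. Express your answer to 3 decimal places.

θ̂_MAP = -8.833

n = 4; x̄ = ((-10.2) + (-12.7) + (-11.9) + (-4.2))/4 = -39/4 = -9.75.
For a Normal prior and Normal likelihood with known variance, the posterior is Normal; its mode equals its mean, the precision-weighted average.
Prior precision 1/σ₀² = 1/2 = 0.5; data precision n/σ² = 4/4 = 1.
θ̂ = (0.5·(-7) + 1·(-9.75)) / (0.5 + 1) = (-13.25)/1.5 = -53/6 ≈ -8.833.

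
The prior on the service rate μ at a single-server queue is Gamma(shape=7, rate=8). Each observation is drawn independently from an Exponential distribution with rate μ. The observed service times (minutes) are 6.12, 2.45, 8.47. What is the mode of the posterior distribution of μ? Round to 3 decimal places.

μ̂_MAP = 0.359

The Exponential(rate=μ) likelihood is ∝ μ^n e^(−μΣtᵢ). Here n = 3 and Σtᵢ = 6.12 + 2.45 + 8.47 = 17.04.
Posterior ∝ μ^6e^(−8μ) · μ^3e^(−17.04μ) = μ^9e^(−25.04μ), i.e. Gamma(10, 25.04).
Mode = (a−1)/b = 9/25.04 ≈ 0.359.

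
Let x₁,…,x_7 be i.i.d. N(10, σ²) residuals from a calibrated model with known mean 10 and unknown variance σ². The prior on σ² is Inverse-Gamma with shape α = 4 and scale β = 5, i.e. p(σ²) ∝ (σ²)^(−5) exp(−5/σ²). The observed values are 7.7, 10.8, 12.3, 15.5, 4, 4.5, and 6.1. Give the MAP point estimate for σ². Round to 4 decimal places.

Sum of squared deviations about the known mean: SS = (7.7−10)² + (10.8−10)² + (12.3−10)² + (15.5−10)² + (4−10)² + (4.5−10)² + (6.1−10)² = 122.93.
The Normal likelihood contributes (σ²)^(−n/2) exp(−SS/(2σ²)), so the posterior is Inverse-Gamma(α + n/2, β + SS/2) = Inverse-Gamma(7.5, 66.465).
The mode of Inverse-Gamma(a, b) is b/(a+1) = 66.465/8.5 ≈ 7.8194.

σ̂²_MAP = 7.8194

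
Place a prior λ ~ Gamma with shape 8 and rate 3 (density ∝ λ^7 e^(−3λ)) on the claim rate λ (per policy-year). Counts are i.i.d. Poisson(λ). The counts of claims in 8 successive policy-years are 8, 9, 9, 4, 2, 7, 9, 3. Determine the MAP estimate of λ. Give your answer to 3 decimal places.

λ̂_MAP = 5.273

Σxᵢ = 8+9+9+4+2+7+9+3 = 51, with n = 8.
Posterior ∝ λ^7e^(−3λ) · λ^51e^(−8λ) = λ^58e^(−11λ), i.e. Gamma(shape=59, rate=11).
The mode of a Gamma(a, b) with a ≥ 1 (shape–rate) is (a−1)/b = 58/11 ≈ 5.273.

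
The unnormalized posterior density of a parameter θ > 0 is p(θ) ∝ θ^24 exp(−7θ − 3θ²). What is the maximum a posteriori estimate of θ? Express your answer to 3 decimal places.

ℓ'(θ) = 24/θ − 7 − 6θ. Setting this to zero and multiplying by θ: 6θ² + 7θ − 24 = 0.
θ = (−7 + √(7² + 4·6·24)) / (2·6) = (−7 + √625) / 12 = (−7 + 25)/12 = 3/2.
ℓ''(θ) = −24/θ² − 6 < 0, confirming a maximum.

θ̂_MAP = 1.500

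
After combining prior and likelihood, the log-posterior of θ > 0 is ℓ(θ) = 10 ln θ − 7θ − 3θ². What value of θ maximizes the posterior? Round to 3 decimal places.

ℓ'(θ) = 10/θ − 7 − 6θ. Setting this to zero and multiplying by θ: 6θ² + 7θ − 10 = 0.
θ = (−7 + √(7² + 4·6·10)) / (2·6) = (−7 + √289) / 12 = (−7 + 17)/12 = 5/6.
ℓ''(θ) = −10/θ² − 6 < 0, confirming a maximum.

θ̂_MAP = 0.833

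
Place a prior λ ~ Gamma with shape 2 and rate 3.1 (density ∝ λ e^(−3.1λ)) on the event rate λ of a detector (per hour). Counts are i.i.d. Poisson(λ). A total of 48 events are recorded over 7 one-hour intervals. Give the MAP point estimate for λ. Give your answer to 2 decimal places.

Σxᵢ = 48, n = 7.
Posterior ∝ λe^(−3.1λ) · λ^48e^(−7λ) = λ^49e^(−10.1λ), i.e. Gamma(shape=50, rate=10.1).
The mode of a Gamma(a, b) with a ≥ 1 (shape–rate) is (a−1)/b = 49/10.1 ≈ 4.85.

λ̂_MAP = 4.85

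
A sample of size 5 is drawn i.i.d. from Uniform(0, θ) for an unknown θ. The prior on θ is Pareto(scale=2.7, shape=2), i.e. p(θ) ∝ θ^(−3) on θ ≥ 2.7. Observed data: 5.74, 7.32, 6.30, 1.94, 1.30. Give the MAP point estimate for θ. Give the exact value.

The Uniform(0, θ) likelihood is θ^(−n) for θ ≥ max(xᵢ), zero otherwise. Here max(xᵢ) = 7.32.
Posterior ∝ θ^(−3) · θ^(−5) = θ^(−8) on θ ≥ max(2.7, 7.32) = 7.32.
This density is strictly decreasing in θ, so the posterior mode lies at the lower boundary of the support.

θ̂_MAP = 7.32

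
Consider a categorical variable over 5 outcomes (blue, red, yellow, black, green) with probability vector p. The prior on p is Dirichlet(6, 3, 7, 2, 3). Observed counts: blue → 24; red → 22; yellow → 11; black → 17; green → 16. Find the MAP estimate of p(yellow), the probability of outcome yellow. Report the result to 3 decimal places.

The posterior is Dirichlet(αᵢ + nᵢ) = Dirichlet(30, 25, 18, 19, 19).
For a Dirichlet(a₁,…,a_K) with all aᵢ > 1, the mode has j-th component (aⱼ − 1)/(Σaᵢ − K).
Here Σaᵢ = 111 and K = 5, so p(yellow) = (18 − 1)/(111 − 5) = 17/106 ≈ 0.160.

MAP estimate of p(yellow) = 0.160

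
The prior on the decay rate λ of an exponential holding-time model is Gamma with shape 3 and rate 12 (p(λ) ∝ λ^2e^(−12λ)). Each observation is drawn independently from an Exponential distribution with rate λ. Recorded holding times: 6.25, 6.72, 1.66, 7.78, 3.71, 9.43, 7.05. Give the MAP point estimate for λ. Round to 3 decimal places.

λ̂_MAP = 0.165

The Exponential(rate=λ) likelihood is ∝ λ^n e^(−λΣtᵢ). Here n = 7 and Σtᵢ = 6.25 + 6.72 + 1.66 + 7.78 + 3.71 + 9.43 + 7.05 = 42.60.
Posterior ∝ λ^2e^(−12λ) · λ^7e^(−42.60λ) = λ^9e^(−54.60λ), i.e. Gamma(10, 54.60).
Mode = (a−1)/b = 9/54.60 ≈ 0.165.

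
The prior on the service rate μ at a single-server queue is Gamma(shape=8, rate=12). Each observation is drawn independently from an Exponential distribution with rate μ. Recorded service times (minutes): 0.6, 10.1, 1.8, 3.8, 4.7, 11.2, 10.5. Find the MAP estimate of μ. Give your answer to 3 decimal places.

μ̂_MAP = 0.256

The Exponential(rate=μ) likelihood is ∝ μ^n e^(−μΣtᵢ). Here n = 7 and Σtᵢ = 0.6 + 10.1 + 1.8 + 3.8 + 4.7 + 11.2 + 10.5 = 42.7.
Posterior ∝ μ^7e^(−12μ) · μ^7e^(−42.7μ) = μ^14e^(−54.7μ), i.e. Gamma(15, 54.7).
Mode = (a−1)/b = 14/54.7 ≈ 0.256.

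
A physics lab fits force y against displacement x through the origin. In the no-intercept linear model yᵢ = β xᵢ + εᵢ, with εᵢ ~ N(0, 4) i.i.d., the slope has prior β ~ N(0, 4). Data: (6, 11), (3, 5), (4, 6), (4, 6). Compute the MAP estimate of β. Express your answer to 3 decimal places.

β̂_MAP = 1.654

log p(β | y) = −Σ(yᵢ − βxᵢ)²/(2·4) − β²/(2·4) + const.
Setting the derivative to zero: Σxᵢ(yᵢ − βxᵢ)/4 − β/4 = 0, so β = Σxᵢyᵢ / (Σxᵢ² + σ²/τ²).
Σxᵢyᵢ = 6·11 + 3·5 + 4·6 + 4·6 = 129; Σxᵢ² = 77; σ²/τ² = 1.
β̂_MAP = 129 / (77 + 1) = 129/78 ≈ 1.654.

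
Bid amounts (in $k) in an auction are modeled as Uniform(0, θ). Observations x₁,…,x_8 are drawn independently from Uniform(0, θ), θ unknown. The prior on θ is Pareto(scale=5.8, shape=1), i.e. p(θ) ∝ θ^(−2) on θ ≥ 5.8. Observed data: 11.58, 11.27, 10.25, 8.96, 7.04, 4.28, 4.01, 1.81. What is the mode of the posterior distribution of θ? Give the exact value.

The Uniform(0, θ) likelihood is θ^(−n) for θ ≥ max(xᵢ), zero otherwise. Here max(xᵢ) = 11.58.
Posterior ∝ θ^(−2) · θ^(−8) = θ^(−10) on θ ≥ max(5.8, 11.58) = 11.58.
This density is strictly decreasing in θ, so the posterior mode lies at the lower boundary of the support.

θ̂_MAP = 11.58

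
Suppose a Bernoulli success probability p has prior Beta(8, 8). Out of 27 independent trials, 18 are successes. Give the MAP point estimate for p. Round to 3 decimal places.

p̂_MAP = 0.610

Prior: Beta(8, 8).
Data: 18 successes in 27 trials. The binomial likelihood contributes p^18(1−p)^9, so the posterior is Beta(8+18, 8+9) = Beta(26, 17).
For Beta(a, b) with a, b > 1 the mode is (a−1)/(a+b−2) = 25/41 ≈ 0.610.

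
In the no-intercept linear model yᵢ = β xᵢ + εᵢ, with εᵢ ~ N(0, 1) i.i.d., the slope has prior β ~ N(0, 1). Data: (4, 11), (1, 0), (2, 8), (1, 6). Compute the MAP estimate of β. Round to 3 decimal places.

log p(β | y) = −Σ(yᵢ − βxᵢ)²/(2·1) − β²/(2·1) + const.
Setting the derivative to zero: Σxᵢ(yᵢ − βxᵢ)/1 − β/1 = 0, so β = Σxᵢyᵢ / (Σxᵢ² + σ²/τ²).
Σxᵢyᵢ = 4·11 + 1·0 + 2·8 + 1·6 = 66; Σxᵢ² = 22; σ²/τ² = 1.
β̂_MAP = 66 / (22 + 1) = 66/23 ≈ 2.870.

β̂_MAP = 2.870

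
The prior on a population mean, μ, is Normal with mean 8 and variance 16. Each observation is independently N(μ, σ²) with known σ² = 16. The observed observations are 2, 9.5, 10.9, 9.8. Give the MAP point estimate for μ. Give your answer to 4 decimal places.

μ̂_MAP = 8.0400

n = 4; x̄ = (2 + 9.5 + 10.9 + 9.8)/4 = 32.2/4 = 8.05.
For a Normal prior and Normal likelihood with known variance, the posterior is Normal; its mode equals its mean, the precision-weighted average.
Prior precision 1/σ₀² = 1/16 = 0.0625; data precision n/σ² = 4/16 = 0.25.
μ̂ = (0.0625·8 + 0.25·8.05) / (0.0625 + 0.25) = 2.5125/0.3125 = 8.0400.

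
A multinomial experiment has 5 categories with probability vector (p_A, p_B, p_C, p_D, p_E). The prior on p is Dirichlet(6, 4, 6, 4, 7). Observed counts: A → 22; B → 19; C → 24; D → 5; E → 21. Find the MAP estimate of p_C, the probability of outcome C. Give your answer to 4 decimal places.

MAP estimate of p_C = 0.2566

The posterior is Dirichlet(αᵢ + nᵢ) = Dirichlet(28, 23, 30, 9, 28).
For a Dirichlet(a₁,…,a_K) with all aᵢ > 1, the mode has j-th component (aⱼ − 1)/(Σaᵢ − K).
Here Σaᵢ = 118 and K = 5, so p_C = (30 − 1)/(118 − 5) = 29/113 ≈ 0.2566.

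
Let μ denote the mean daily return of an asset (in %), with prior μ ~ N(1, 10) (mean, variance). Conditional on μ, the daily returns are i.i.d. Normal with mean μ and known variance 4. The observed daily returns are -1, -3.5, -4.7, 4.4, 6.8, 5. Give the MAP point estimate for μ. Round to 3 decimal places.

n = 6; x̄ = ((-1) + (-3.5) + (-4.7) + 4.4 + 6.8 + 5)/6 = 7/6 = 7/6 ≈ 1.1667.
For a Normal prior and Normal likelihood with known variance, the posterior is Normal; its mode equals its mean, the precision-weighted average.
Prior precision 1/σ₀² = 1/10 = 0.1; data precision n/σ² = 6/4 = 1.5.
μ̂ = (0.1·1 + 1.5·(7/6)) / (0.1 + 1.5) = 1.85/1.6 = 1.15625 ≈ 1.156.

μ̂_MAP = 1.156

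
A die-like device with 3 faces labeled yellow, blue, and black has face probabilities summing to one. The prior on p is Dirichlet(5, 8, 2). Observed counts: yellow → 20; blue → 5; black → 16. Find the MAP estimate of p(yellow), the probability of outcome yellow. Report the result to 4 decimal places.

MAP estimate of p(yellow) = 0.4528

The posterior is Dirichlet(αᵢ + nᵢ) = Dirichlet(25, 13, 18).
For a Dirichlet(a₁,…,a_K) with all aᵢ > 1, the mode has j-th component (aⱼ − 1)/(Σaᵢ − K).
Here Σaᵢ = 56 and K = 3, so p(yellow) = (25 − 1)/(56 − 3) = 24/53 ≈ 0.4528.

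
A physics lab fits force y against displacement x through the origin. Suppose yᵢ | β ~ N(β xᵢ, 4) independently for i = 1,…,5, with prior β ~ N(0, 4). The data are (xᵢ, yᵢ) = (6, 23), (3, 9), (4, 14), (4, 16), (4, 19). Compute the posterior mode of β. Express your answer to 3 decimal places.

log p(β | y) = −Σ(yᵢ − βxᵢ)²/(2·4) − β²/(2·4) + const.
Setting the derivative to zero: Σxᵢ(yᵢ − βxᵢ)/4 − β/4 = 0, so β = Σxᵢyᵢ / (Σxᵢ² + σ²/τ²).
Σxᵢyᵢ = 6·23 + 3·9 + 4·14 + 4·16 + 4·19 = 361; Σxᵢ² = 93; σ²/τ² = 1.
β̂_MAP = 361 / (93 + 1) = 361/94 ≈ 3.840.

β̂_MAP = 3.840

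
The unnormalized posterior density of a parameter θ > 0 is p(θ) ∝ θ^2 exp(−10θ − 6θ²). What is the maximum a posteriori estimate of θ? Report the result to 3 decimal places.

ℓ'(θ) = 2/θ − 10 − 12θ. Setting this to zero and multiplying by θ: 12θ² + 10θ − 2 = 0.
θ = (−10 + √(10² + 4·12·2)) / (2·12) = (−10 + √196) / 24 = (−10 + 14)/24 = 1/6.
ℓ''(θ) = −2/θ² − 12 < 0, confirming a maximum.

θ̂_MAP = 0.167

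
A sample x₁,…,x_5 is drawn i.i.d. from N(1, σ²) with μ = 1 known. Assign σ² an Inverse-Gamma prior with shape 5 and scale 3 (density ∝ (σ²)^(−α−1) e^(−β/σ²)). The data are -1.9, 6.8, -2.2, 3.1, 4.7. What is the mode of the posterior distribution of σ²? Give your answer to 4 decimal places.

Sum of squared deviations about the known mean: SS = (-1.9−1)² + (6.8−1)² + (-2.2−1)² + (3.1−1)² + (4.7−1)² = 70.39.
The Normal likelihood contributes (σ²)^(−n/2) exp(−SS/(2σ²)), so the posterior is Inverse-Gamma(α + n/2, β + SS/2) = Inverse-Gamma(7.5, 38.195).
The mode of Inverse-Gamma(a, b) is b/(a+1) = 38.195/8.5 ≈ 4.4935.

σ̂²_MAP = 4.4935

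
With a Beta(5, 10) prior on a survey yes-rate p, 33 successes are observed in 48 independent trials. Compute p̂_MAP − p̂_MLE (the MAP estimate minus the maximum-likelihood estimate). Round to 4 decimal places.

MAP − MLE = -0.0809

Posterior is Beta(38, 25); MAP = (38−1)/(63−2) = 37/61 ≈ 0.60656.
MLE ignores the prior: p̂_MLE = k/n = 33/48 ≈ 0.68750.
Difference = 37/61 − 33/48 = -79/976 ≈ -0.0809.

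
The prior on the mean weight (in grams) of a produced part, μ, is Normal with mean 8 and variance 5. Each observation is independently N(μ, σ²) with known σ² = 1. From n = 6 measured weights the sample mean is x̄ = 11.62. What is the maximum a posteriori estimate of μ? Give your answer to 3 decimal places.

n = 6, x̄ = 11.62.
For a Normal prior and Normal likelihood with known variance, the posterior is Normal; its mode equals its mean, the precision-weighted average.
Prior precision 1/σ₀² = 1/5 = 0.2; data precision n/σ² = 6/1 = 6.
μ̂ = (0.2·8 + 6·11.62) / (0.2 + 6) = 71.32/6.2 = 1783/155 ≈ 11.503.

μ̂_MAP = 11.503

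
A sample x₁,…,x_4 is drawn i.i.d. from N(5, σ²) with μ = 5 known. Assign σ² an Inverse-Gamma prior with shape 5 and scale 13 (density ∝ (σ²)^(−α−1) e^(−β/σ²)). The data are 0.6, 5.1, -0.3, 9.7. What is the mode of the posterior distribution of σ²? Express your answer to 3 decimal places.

Sum of squared deviations about the known mean: SS = (0.6−5)² + (5.1−5)² + (-0.3−5)² + (9.7−5)² = 69.55.
The Normal likelihood contributes (σ²)^(−n/2) exp(−SS/(2σ²)), so the posterior is Inverse-Gamma(α + n/2, β + SS/2) = Inverse-Gamma(7, 47.775).
The mode of Inverse-Gamma(a, b) is b/(a+1) = 47.775/8 ≈ 5.972.

σ̂²_MAP = 5.972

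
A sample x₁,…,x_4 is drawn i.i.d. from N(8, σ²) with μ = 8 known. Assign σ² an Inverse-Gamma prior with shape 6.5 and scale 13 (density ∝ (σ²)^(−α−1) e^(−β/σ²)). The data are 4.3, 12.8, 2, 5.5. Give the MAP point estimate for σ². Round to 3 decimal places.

Sum of squared deviations about the known mean: SS = (4.3−8)² + (12.8−8)² + (2−8)² + (5.5−8)² = 78.98.
The Normal likelihood contributes (σ²)^(−n/2) exp(−SS/(2σ²)), so the posterior is Inverse-Gamma(α + n/2, β + SS/2) = Inverse-Gamma(8.5, 52.49).
The mode of Inverse-Gamma(a, b) is b/(a+1) = 52.49/9.5 ≈ 5.525.

σ̂²_MAP = 5.525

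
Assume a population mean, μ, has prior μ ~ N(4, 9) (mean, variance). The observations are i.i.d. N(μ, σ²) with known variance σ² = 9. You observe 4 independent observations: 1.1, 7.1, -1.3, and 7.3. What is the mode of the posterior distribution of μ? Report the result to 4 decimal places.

n = 4; x̄ = (1.1 + 7.1 + (-1.3) + 7.3)/4 = 14.2/4 = 3.55.
For a Normal prior and Normal likelihood with known variance, the posterior is Normal; its mode equals its mean, the precision-weighted average.
Prior precision 1/σ₀² = 1/9; data precision n/σ² = 4/9.
μ̂ = ((1/9)·4 + (4/9)·3.55) / (1/9 + 4/9) = (91/45)/(5/9) = 3.6400.

μ̂_MAP = 3.6400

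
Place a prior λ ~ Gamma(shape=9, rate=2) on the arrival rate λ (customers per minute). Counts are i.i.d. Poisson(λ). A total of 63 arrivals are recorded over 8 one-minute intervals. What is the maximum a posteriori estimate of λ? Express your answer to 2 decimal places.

λ̂_MAP = 7.10

Σxᵢ = 63, n = 8.
Posterior ∝ λ^8e^(−2λ) · λ^63e^(−8λ) = λ^71e^(−10λ), i.e. Gamma(shape=72, rate=10).
The mode of a Gamma(a, b) with a ≥ 1 (shape–rate) is (a−1)/b = 71/10 ≈ 7.10.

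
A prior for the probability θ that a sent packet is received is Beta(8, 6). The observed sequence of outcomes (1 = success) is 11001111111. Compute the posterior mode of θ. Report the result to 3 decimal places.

θ̂_MAP = 0.696

Prior: Beta(8, 6).
Data: 9 successes in 11 trials (from the sequence). The binomial likelihood contributes θ^9(1−θ)^2, so the posterior is Beta(8+9, 6+2) = Beta(17, 8).
For Beta(a, b) with a, b > 1 the mode is (a−1)/(a+b−2) = 16/23 ≈ 0.696.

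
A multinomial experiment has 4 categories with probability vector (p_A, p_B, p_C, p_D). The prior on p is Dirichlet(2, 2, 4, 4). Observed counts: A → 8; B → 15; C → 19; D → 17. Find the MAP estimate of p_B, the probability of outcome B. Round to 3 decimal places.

The posterior is Dirichlet(αᵢ + nᵢ) = Dirichlet(10, 17, 23, 21).
For a Dirichlet(a₁,…,a_K) with all aᵢ > 1, the mode has j-th component (aⱼ − 1)/(Σaᵢ − K).
Here Σaᵢ = 71 and K = 4, so p_B = (17 − 1)/(71 − 4) = 16/67 ≈ 0.239.

MAP estimate of p_B = 0.239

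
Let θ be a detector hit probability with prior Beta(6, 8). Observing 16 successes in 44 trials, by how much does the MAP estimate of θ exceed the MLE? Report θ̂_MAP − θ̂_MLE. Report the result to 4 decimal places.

MAP − MLE = 0.0114

Posterior is Beta(22, 36); MAP = (22−1)/(58−2) = 21/56 ≈ 0.37500.
MLE ignores the prior: θ̂_MLE = k/n = 16/44 ≈ 0.36364.
Difference = 21/56 − 16/44 = 1/88 ≈ 0.0114.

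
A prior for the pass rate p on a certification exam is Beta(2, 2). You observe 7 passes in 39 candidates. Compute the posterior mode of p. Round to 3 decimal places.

Prior: Beta(2, 2).
Data: 7 successes in 39 trials. The binomial likelihood contributes p^7(1−p)^32, so the posterior is Beta(2+7, 2+32) = Beta(9, 34).
For Beta(a, b) with a, b > 1 the mode is (a−1)/(a+b−2) = 8/41 ≈ 0.195.

p̂_MAP = 0.195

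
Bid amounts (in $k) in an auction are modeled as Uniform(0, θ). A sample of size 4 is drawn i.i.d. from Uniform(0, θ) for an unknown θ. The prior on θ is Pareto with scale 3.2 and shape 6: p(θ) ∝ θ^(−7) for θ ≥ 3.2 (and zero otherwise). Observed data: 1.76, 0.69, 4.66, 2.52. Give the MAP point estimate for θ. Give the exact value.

θ̂_MAP = 4.66

The Uniform(0, θ) likelihood is θ^(−n) for θ ≥ max(xᵢ), zero otherwise. Here max(xᵢ) = 4.66.
Posterior ∝ θ^(−7) · θ^(−4) = θ^(−11) on θ ≥ max(3.2, 4.66) = 4.66.
This density is strictly decreasing in θ, so the posterior mode lies at the lower boundary of the support.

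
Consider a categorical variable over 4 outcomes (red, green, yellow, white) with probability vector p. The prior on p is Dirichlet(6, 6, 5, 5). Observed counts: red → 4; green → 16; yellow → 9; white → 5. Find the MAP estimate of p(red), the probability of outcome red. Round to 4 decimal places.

MAP estimate of p(red) = 0.1731

The posterior is Dirichlet(αᵢ + nᵢ) = Dirichlet(10, 22, 14, 10).
For a Dirichlet(a₁,…,a_K) with all aᵢ > 1, the mode has j-th component (aⱼ − 1)/(Σaᵢ − K).
Here Σaᵢ = 56 and K = 4, so p(red) = (10 − 1)/(56 − 4) = 9/52 ≈ 0.1731.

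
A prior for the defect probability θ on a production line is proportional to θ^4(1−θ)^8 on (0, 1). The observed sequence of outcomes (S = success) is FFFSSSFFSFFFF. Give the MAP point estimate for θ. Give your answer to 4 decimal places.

The prior density ∝ θ^4(1−θ)^8 is the kernel of Beta(5, 9).
Data: 4 successes in 13 trials (from the sequence). The binomial likelihood contributes θ^4(1−θ)^9, so the posterior is Beta(5+4, 9+9) = Beta(9, 18).
For Beta(a, b) with a, b > 1 the mode is (a−1)/(a+b−2) = 8/25 ≈ 0.3200.

θ̂_MAP = 0.3200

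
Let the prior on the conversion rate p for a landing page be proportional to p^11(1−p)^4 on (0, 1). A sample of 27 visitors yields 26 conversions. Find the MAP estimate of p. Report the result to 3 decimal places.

p̂_MAP = 0.881

The prior density ∝ p^11(1−p)^4 is the kernel of Beta(12, 5).
Data: 26 successes in 27 trials. The binomial likelihood contributes p^26(1−p)^1, so the posterior is Beta(12+26, 5+1) = Beta(38, 6).
For Beta(a, b) with a, b > 1 the mode is (a−1)/(a+b−2) = 37/42 ≈ 0.881.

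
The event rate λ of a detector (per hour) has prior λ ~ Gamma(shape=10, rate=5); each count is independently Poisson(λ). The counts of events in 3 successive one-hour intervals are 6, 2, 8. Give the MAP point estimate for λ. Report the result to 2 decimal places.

Σxᵢ = 6+2+8 = 16, with n = 3.
Posterior ∝ λ^9e^(−5λ) · λ^16e^(−3λ) = λ^25e^(−8λ), i.e. Gamma(shape=26, rate=8).
The mode of a Gamma(a, b) with a ≥ 1 (shape–rate) is (a−1)/b = 25/8 ≈ 3.13.

λ̂_MAP = 3.13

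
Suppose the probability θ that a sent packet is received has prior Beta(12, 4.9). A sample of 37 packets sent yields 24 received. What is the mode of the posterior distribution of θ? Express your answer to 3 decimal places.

θ̂_MAP = 0.674

Prior: Beta(12, 4.9).
Data: 24 successes in 37 trials. The binomial likelihood contributes θ^24(1−θ)^13, so the posterior is Beta(12+24, 4.9+13) = Beta(36, 17.9).
For Beta(a, b) with a, b > 1 the mode is (a−1)/(a+b−2) = 35/51.9 ≈ 0.674.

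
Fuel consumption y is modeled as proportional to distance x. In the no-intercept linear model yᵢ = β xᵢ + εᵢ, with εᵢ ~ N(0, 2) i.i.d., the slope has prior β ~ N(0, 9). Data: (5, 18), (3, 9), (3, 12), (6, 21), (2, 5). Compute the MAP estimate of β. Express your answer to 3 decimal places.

β̂_MAP = 3.473

log p(β | y) = −Σ(yᵢ − βxᵢ)²/(2·2) − β²/(2·9) + const.
Setting the derivative to zero: Σxᵢ(yᵢ − βxᵢ)/2 − β/9 = 0, so β = Σxᵢyᵢ / (Σxᵢ² + σ²/τ²).
Σxᵢyᵢ = 5·18 + 3·9 + 3·12 + 6·21 + 2·5 = 289; Σxᵢ² = 83; σ²/τ² = 2/9.
β̂_MAP = 289 / (83 + 2/9) = 289/(749/9) = 2601/749 ≈ 3.473.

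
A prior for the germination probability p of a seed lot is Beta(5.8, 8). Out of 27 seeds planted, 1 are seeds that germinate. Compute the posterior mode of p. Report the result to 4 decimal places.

Prior: Beta(5.8, 8).
Data: 1 success in 27 trials. The binomial likelihood contributes p(1−p)^26, so the posterior is Beta(5.8+1, 8+26) = Beta(6.8, 34).
For Beta(a, b) with a, b > 1 the mode is (a−1)/(a+b−2) = 5.8/38.8 ≈ 0.1495.

p̂_MAP = 0.1495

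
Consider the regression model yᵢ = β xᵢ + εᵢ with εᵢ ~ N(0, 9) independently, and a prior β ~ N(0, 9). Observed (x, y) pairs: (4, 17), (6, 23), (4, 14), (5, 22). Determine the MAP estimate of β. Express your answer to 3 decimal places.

log p(β | y) = −Σ(yᵢ − βxᵢ)²/(2·9) − β²/(2·9) + const.
Setting the derivative to zero: Σxᵢ(yᵢ − βxᵢ)/9 − β/9 = 0, so β = Σxᵢyᵢ / (Σxᵢ² + σ²/τ²).
Σxᵢyᵢ = 4·17 + 6·23 + 4·14 + 5·22 = 372; Σxᵢ² = 93; σ²/τ² = 1.
β̂_MAP = 372 / (93 + 1) = 372/94 ≈ 3.957.

β̂_MAP = 3.957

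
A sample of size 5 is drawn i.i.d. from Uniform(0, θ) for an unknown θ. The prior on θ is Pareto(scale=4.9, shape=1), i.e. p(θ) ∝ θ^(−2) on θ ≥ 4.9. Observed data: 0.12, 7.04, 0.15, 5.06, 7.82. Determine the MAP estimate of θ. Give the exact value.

The Uniform(0, θ) likelihood is θ^(−n) for θ ≥ max(xᵢ), zero otherwise. Here max(xᵢ) = 7.82.
Posterior ∝ θ^(−2) · θ^(−5) = θ^(−7) on θ ≥ max(4.9, 7.82) = 7.82.
This density is strictly decreasing in θ, so the posterior mode lies at the lower boundary of the support.

θ̂_MAP = 7.82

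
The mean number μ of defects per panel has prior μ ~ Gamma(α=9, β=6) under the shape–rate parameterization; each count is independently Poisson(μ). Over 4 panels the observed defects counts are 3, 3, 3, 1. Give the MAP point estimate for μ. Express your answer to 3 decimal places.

μ̂_MAP = 1.800

Σxᵢ = 3+3+3+1 = 10, with n = 4.
Posterior ∝ μ^8e^(−6μ) · μ^10e^(−4μ) = μ^18e^(−10μ), i.e. Gamma(shape=19, rate=10).
The mode of a Gamma(a, b) with a ≥ 1 (shape–rate) is (a−1)/b = 18/10 ≈ 1.800.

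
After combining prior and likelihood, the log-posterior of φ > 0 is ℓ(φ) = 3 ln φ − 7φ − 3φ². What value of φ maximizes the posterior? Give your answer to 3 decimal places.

φ̂_MAP = 0.333

ℓ'(φ) = 3/φ − 7 − 6φ. Setting this to zero and multiplying by φ: 6φ² + 7φ − 3 = 0.
φ = (−7 + √(7² + 4·6·3)) / (2·6) = (−7 + √121) / 12 = (−7 + 11)/12 = 1/3.
ℓ''(φ) = −3/φ² − 6 < 0, confirming a maximum.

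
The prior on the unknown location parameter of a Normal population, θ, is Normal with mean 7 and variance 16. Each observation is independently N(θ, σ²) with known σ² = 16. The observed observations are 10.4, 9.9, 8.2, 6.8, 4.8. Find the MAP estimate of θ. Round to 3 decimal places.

n = 5; x̄ = (10.4 + 9.9 + 8.2 + 6.8 + 4.8)/5 = 40.1/5 = 8.02.
For a Normal prior and Normal likelihood with known variance, the posterior is Normal; its mode equals its mean, the precision-weighted average.
Prior precision 1/σ₀² = 1/16 = 0.0625; data precision n/σ² = 5/16 = 0.3125.
θ̂ = (0.0625·7 + 0.3125·8.02) / (0.0625 + 0.3125) = 2.94375/0.375 = 7.850.

θ̂_MAP = 7.850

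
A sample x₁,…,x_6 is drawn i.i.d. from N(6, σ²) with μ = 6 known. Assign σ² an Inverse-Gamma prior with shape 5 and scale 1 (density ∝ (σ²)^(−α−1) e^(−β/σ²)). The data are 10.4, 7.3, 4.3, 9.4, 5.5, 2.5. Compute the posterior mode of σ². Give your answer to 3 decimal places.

Sum of squared deviations about the known mean: SS = (10.4−6)² + (7.3−6)² + (4.3−6)² + (9.4−6)² + (5.5−6)² + (2.5−6)² = 48.
The Normal likelihood contributes (σ²)^(−n/2) exp(−SS/(2σ²)), so the posterior is Inverse-Gamma(α + n/2, β + SS/2) = Inverse-Gamma(8, 25).
The mode of Inverse-Gamma(a, b) is b/(a+1) = 25/9 ≈ 2.778.

σ̂²_MAP = 2.778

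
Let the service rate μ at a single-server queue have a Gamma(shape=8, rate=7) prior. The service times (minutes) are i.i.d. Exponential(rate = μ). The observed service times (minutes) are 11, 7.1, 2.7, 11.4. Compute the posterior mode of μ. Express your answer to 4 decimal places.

The Exponential(rate=μ) likelihood is ∝ μ^n e^(−μΣtᵢ). Here n = 4 and Σtᵢ = 11 + 7.1 + 2.7 + 11.4 = 32.2.
Posterior ∝ μ^7e^(−7μ) · μ^4e^(−32.2μ) = μ^11e^(−39.2μ), i.e. Gamma(12, 39.2).
Mode = (a−1)/b = 11/39.2 ≈ 0.2806.

μ̂_MAP = 0.2806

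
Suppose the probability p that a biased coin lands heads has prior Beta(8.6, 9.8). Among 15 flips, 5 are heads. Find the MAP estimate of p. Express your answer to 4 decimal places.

p̂_MAP = 0.4013

Prior: Beta(8.6, 9.8).
Data: 5 successes in 15 trials. The binomial likelihood contributes p^5(1−p)^10, so the posterior is Beta(8.6+5, 9.8+10) = Beta(13.6, 19.8).
For Beta(a, b) with a, b > 1 the mode is (a−1)/(a+b−2) = 12.6/31.4 ≈ 0.4013.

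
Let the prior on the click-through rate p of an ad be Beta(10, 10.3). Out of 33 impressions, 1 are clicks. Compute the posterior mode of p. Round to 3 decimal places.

p̂_MAP = 0.195

Prior: Beta(10, 10.3).
Data: 1 success in 33 trials. The binomial likelihood contributes p(1−p)^32, so the posterior is Beta(10+1, 10.3+32) = Beta(11, 42.3).
For Beta(a, b) with a, b > 1 the mode is (a−1)/(a+b−2) = 10/51.3 ≈ 0.195.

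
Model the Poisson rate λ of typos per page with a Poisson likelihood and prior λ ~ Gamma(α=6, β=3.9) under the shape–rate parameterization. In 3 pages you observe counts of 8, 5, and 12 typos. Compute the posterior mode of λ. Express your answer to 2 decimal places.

Σxᵢ = 8+5+12 = 25, with n = 3.
Posterior ∝ λ^5e^(−3.9λ) · λ^25e^(−3λ) = λ^30e^(−6.9λ), i.e. Gamma(shape=31, rate=6.9).
The mode of a Gamma(a, b) with a ≥ 1 (shape–rate) is (a−1)/b = 30/6.9 ≈ 4.35.

λ̂_MAP = 4.35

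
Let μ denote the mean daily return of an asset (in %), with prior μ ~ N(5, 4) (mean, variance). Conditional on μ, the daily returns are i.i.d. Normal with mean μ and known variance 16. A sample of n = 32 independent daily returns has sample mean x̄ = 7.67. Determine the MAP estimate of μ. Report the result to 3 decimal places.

μ̂_MAP = 7.373

n = 32, x̄ = 7.67.
For a Normal prior and Normal likelihood with known variance, the posterior is Normal; its mode equals its mean, the precision-weighted average.
Prior precision 1/σ₀² = 1/4 = 0.25; data precision n/σ² = 32/16 = 2.
μ̂ = (0.25·5 + 2·7.67) / (0.25 + 2) = 16.59/2.25 = 553/75 ≈ 7.373.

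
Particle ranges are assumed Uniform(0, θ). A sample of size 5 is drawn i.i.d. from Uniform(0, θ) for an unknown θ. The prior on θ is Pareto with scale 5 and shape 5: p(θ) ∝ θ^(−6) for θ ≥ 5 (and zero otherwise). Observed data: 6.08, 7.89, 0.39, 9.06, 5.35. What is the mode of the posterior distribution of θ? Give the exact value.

θ̂_MAP = 9.06

The Uniform(0, θ) likelihood is θ^(−n) for θ ≥ max(xᵢ), zero otherwise. Here max(xᵢ) = 9.06.
Posterior ∝ θ^(−6) · θ^(−5) = θ^(−11) on θ ≥ max(5, 9.06) = 9.06.
This density is strictly decreasing in θ, so the posterior mode lies at the lower boundary of the support.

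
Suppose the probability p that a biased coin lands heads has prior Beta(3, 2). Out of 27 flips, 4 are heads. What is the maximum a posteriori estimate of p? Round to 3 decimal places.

Prior: Beta(3, 2).
Data: 4 successes in 27 trials. The binomial likelihood contributes p^4(1−p)^23, so the posterior is Beta(3+4, 2+23) = Beta(7, 25).
For Beta(a, b) with a, b > 1 the mode is (a−1)/(a+b−2) = 6/30 ≈ 0.200.

p̂_MAP = 0.200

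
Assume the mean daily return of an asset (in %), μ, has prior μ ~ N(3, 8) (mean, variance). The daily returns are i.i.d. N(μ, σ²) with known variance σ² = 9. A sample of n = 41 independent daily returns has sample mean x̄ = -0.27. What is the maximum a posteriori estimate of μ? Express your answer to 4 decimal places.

μ̂_MAP = -0.1827

n = 41, x̄ = -0.27.
For a Normal prior and Normal likelihood with known variance, the posterior is Normal; its mode equals its mean, the precision-weighted average.
Prior precision 1/σ₀² = 1/8 = 0.125; data precision n/σ² = 41/9.
μ̂ = (0.125·3 + (41/9)·(-0.27)) / (0.125 + 41/9) = (-0.855)/(337/72) = -1539/8425 ≈ -0.1827.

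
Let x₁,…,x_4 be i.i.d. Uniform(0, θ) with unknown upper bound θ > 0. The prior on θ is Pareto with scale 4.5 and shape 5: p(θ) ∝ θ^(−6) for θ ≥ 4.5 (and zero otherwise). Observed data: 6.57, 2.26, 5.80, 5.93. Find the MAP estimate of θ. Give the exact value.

The Uniform(0, θ) likelihood is θ^(−n) for θ ≥ max(xᵢ), zero otherwise. Here max(xᵢ) = 6.57.
Posterior ∝ θ^(−6) · θ^(−4) = θ^(−10) on θ ≥ max(4.5, 6.57) = 6.57.
This density is strictly decreasing in θ, so the posterior mode lies at the lower boundary of the support.

θ̂_MAP = 6.57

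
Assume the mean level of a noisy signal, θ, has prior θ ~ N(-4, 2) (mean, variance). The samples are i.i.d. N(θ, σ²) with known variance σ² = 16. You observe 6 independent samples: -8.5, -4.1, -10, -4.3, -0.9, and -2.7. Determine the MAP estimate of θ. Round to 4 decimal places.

θ̂_MAP = -4.4643

n = 6; x̄ = ((-8.5) + (-4.1) + (-10) + (-4.3) + (-0.9) + (-2.7))/6 = -30.5/6 = -61/12 ≈ -5.0833.
For a Normal prior and Normal likelihood with known variance, the posterior is Normal; its mode equals its mean, the precision-weighted average.
Prior precision 1/σ₀² = 1/2 = 0.5; data precision n/σ² = 6/16 = 0.375.
θ̂ = (0.5·(-4) + 0.375·(-61/12)) / (0.5 + 0.375) = (-3.90625)/0.875 = -125/28 ≈ -4.4643.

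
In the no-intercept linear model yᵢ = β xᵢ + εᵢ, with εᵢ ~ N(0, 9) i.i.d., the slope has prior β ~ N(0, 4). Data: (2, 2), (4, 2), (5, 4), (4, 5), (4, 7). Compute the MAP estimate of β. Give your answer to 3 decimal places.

log p(β | y) = −Σ(yᵢ − βxᵢ)²/(2·9) − β²/(2·4) + const.
Setting the derivative to zero: Σxᵢ(yᵢ − βxᵢ)/9 − β/4 = 0, so β = Σxᵢyᵢ / (Σxᵢ² + σ²/τ²).
Σxᵢyᵢ = 2·2 + 4·2 + 5·4 + 4·5 + 4·7 = 80; Σxᵢ² = 77; σ²/τ² = 2.25.
β̂_MAP = 80 / (77 + 2.25) = 80/79.25 ≈ 1.009.

β̂_MAP = 1.009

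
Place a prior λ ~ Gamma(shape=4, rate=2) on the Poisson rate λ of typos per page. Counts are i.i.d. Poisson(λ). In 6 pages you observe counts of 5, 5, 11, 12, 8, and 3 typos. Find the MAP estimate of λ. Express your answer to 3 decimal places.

Σxᵢ = 5+5+11+12+8+3 = 44, with n = 6.
Posterior ∝ λ^3e^(−2λ) · λ^44e^(−6λ) = λ^47e^(−8λ), i.e. Gamma(shape=48, rate=8).
The mode of a Gamma(a, b) with a ≥ 1 (shape–rate) is (a−1)/b = 47/8 ≈ 5.875.

λ̂_MAP = 5.875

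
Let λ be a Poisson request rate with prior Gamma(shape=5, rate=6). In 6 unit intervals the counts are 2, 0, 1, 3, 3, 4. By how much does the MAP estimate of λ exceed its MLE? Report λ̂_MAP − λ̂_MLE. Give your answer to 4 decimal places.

MAP − MLE = -0.7500

Σxᵢ = 13. Posterior is Gamma(18, 12); MAP = (18−1)/12 = 17/12 ≈ 1.41667.
MLE = x̄ = 13/6 ≈ 2.16667.
Difference = 17/12 − 13/6 = -3/4 ≈ -0.7500.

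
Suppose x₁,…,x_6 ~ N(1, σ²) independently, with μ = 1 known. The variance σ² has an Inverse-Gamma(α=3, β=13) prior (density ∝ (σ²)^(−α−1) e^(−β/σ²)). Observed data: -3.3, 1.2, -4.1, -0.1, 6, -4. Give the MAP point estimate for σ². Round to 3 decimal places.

σ̂²_MAP = 8.696

Sum of squared deviations about the known mean: SS = (-3.3−1)² + (1.2−1)² + (-4.1−1)² + (-0.1−1)² + (6−1)² + (-4−1)² = 95.75.
The Normal likelihood contributes (σ²)^(−n/2) exp(−SS/(2σ²)), so the posterior is Inverse-Gamma(α + n/2, β + SS/2) = Inverse-Gamma(6, 60.875).
The mode of Inverse-Gamma(a, b) is b/(a+1) = 60.875/7 ≈ 8.696.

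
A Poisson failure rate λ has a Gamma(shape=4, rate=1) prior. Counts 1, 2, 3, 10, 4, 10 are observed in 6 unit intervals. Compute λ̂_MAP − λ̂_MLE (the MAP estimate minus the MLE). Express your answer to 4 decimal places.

Σxᵢ = 30. Posterior is Gamma(34, 7); MAP = (34−1)/7 = 33/7 ≈ 4.71429.
MLE = x̄ = 30/6 ≈ 5.00000.
Difference = 33/7 − 30/6 = -2/7 ≈ -0.2857.

MAP − MLE = -0.2857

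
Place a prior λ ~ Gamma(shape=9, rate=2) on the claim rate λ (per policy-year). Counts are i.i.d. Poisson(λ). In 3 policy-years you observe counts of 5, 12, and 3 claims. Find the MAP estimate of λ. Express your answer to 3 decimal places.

Σxᵢ = 5+12+3 = 20, with n = 3.
Posterior ∝ λ^8e^(−2λ) · λ^20e^(−3λ) = λ^28e^(−5λ), i.e. Gamma(shape=29, rate=5).
The mode of a Gamma(a, b) with a ≥ 1 (shape–rate) is (a−1)/b = 28/5 ≈ 5.600.

λ̂_MAP = 5.600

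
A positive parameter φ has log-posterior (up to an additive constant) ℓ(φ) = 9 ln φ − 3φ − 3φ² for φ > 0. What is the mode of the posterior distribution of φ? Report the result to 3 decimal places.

φ̂_MAP = 1.000

ℓ'(φ) = 9/φ − 3 − 6φ. Setting this to zero and multiplying by φ: 6φ² + 3φ − 9 = 0.
φ = (−3 + √(3² + 4·6·9)) / (2·6) = (−3 + √225) / 12 = (−3 + 15)/12 = 1.
ℓ''(φ) = −9/φ² − 6 < 0, confirming a maximum.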